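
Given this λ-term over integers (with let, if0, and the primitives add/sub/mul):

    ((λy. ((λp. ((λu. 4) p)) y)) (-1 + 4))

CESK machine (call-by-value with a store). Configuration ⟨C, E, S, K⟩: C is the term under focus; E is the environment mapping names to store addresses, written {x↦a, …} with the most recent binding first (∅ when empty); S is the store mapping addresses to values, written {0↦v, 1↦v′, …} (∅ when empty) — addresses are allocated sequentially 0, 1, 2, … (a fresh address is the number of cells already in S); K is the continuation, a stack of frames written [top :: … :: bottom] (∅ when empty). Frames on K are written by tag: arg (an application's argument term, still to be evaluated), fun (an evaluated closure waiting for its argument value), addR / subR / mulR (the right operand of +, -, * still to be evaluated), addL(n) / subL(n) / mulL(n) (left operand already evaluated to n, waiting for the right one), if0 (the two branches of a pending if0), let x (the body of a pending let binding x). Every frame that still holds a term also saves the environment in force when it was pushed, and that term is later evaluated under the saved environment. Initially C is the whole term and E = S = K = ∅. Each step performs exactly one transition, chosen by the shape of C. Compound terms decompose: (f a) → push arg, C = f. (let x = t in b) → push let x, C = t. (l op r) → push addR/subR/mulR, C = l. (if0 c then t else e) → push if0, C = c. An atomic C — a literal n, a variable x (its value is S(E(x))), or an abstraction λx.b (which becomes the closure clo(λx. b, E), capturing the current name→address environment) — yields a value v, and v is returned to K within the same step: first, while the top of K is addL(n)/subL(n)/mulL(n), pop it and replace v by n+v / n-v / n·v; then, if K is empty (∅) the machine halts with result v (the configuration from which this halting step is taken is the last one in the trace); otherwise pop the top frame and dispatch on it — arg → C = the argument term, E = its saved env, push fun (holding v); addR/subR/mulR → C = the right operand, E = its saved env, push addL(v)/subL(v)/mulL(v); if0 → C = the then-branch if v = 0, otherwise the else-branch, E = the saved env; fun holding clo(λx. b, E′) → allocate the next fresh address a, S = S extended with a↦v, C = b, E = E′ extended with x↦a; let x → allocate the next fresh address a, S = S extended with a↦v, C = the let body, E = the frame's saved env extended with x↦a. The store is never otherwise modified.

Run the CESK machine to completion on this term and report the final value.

Answer: 4

Execution trace:
step 0: <C=((λy. ((λp. ((λu. 4) p)) y)) (-1 + 4)), E=∅, S=∅, K=∅>
step 1: <C=(λy. ((λp. ((λu. 4) p)) y)), E=∅, S=∅, K=[arg]>
step 2: <C=(-1 + 4), E=∅, S=∅, K=[fun]>
step 3: <C=-1, E=∅, S=∅, K=[addR :: fun]>
step 4: <C=4, E=∅, S=∅, K=[addL(-1) :: fun]>
step 5: <C=((λp. ((λu. 4) p)) y), E={y↦0}, S={0↦3}, K=∅>
step 6: <C=(λp. ((λu. 4) p)), E={y↦0}, S={0↦3}, K=[arg]>
step 7: <C=y, E={y↦0}, S={0↦3}, K=[fun]>
step 8: <C=((λu. 4) p), E={p↦1, y↦0}, S={0↦3, 1↦3}, K=∅>
step 9: <C=(λu. 4), E={p↦1, y↦0}, S={0↦3, 1↦3}, K=[arg]>
step 10: <C=p, E={p↦1, y↦0}, S={0↦3, 1↦3}, K=[fun]>
step 11: <C=4, E={u↦2, p↦1, y↦0}, S={0↦3, 1↦3, 2↦3}, K=∅>
→ final value 4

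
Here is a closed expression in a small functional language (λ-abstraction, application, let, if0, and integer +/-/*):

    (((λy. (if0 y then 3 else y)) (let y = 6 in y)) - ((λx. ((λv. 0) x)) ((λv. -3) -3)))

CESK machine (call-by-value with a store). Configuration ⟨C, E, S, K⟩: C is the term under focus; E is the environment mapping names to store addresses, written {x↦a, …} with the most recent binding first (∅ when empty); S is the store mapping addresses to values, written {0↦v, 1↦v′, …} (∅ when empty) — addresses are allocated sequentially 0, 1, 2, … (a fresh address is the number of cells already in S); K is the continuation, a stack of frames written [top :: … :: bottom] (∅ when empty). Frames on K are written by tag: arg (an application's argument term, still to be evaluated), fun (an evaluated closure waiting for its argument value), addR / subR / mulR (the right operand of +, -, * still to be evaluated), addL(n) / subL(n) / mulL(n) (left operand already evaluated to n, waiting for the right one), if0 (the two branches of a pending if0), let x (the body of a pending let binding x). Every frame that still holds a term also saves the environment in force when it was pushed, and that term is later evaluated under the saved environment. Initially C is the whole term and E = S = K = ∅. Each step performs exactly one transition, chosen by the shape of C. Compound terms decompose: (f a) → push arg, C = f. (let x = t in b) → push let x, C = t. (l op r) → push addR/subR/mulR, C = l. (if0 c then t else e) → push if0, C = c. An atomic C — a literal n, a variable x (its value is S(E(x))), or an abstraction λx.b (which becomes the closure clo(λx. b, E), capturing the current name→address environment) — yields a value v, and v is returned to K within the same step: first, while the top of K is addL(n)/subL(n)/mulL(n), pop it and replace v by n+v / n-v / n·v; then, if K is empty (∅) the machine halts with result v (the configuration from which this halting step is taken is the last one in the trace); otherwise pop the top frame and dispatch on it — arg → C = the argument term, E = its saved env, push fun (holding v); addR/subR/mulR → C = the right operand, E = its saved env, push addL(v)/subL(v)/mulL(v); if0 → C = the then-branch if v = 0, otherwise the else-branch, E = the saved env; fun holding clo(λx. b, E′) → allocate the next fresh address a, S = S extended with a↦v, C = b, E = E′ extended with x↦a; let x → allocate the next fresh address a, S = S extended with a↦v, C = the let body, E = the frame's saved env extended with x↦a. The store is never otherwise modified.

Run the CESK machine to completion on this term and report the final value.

[0] [C=(((λy. (if0 y then 3 else y)) (let y = 6 in y)) - ((λx. ((λv. 0) x)) ((λv. -3) -3))) | E=∅ | S=∅ | K=∅]
[1] [C=((λy. (if0 y then 3 else y)) (let y = 6 in y)) | E=∅ | S=∅ | K=[subR]]
[2] [C=(λy. (if0 y then 3 else y)) | E=∅ | S=∅ | K=[arg :: subR]]
[3] [C=(let y = 6 in y) | E=∅ | S=∅ | K=[fun :: subR]]
[4] [C=6 | E=∅ | S=∅ | K=[let y :: fun :: subR]]
[5] [C=y | E={y↦0} | S={0↦6} | K=[fun :: subR]]
[6] [C=(if0 y then 3 else y) | E={y↦1} | S={0↦6, 1↦6} | K=[subR]]
[7] [C=y | E={y↦1} | S={0↦6, 1↦6} | K=[if0 :: subR]]
[8] [C=y | E={y↦1} | S={0↦6, 1↦6} | K=[subR]]
[9] [C=((λx. ((λv. 0) x)) ((λv. -3) -3)) | E=∅ | S={0↦6, 1↦6} | K=[subL(6)]]
[10] [C=(λx. ((λv. 0) x)) | E=∅ | S={0↦6, 1↦6} | K=[arg :: subL(6)]]
[11] [C=((λv. -3) -3) | E=∅ | S={0↦6, 1↦6} | K=[fun :: subL(6)]]
[12] [C=(λv. -3) | E=∅ | S={0↦6, 1↦6} | K=[arg :: fun :: subL(6)]]
[13] [C=-3 | E=∅ | S={0↦6, 1↦6} | K=[fun :: fun :: subL(6)]]
[14] [C=-3 | E={v↦2} | S={0↦6, 1↦6, 2↦-3} | K=[fun :: subL(6)]]
[15] [C=((λv. 0) x) | E={x↦3} | S={0↦6, 1↦6, 2↦-3, 3↦-3} | K=[subL(6)]]
[16] [C=(λv. 0) | E={x↦3} | S={0↦6, 1↦6, 2↦-3, 3↦-3} | K=[arg :: subL(6)]]
[17] [C=x | E={x↦3} | S={0↦6, 1↦6, 2↦-3, 3↦-3} | K=[fun :: subL(6)]]
[18] [C=0 | E={v↦4, x↦3} | S={0↦6, 1↦6, 2↦-3, 3↦-3, 4↦-3} | K=[subL(6)]]
→ final value 6

Answer: 6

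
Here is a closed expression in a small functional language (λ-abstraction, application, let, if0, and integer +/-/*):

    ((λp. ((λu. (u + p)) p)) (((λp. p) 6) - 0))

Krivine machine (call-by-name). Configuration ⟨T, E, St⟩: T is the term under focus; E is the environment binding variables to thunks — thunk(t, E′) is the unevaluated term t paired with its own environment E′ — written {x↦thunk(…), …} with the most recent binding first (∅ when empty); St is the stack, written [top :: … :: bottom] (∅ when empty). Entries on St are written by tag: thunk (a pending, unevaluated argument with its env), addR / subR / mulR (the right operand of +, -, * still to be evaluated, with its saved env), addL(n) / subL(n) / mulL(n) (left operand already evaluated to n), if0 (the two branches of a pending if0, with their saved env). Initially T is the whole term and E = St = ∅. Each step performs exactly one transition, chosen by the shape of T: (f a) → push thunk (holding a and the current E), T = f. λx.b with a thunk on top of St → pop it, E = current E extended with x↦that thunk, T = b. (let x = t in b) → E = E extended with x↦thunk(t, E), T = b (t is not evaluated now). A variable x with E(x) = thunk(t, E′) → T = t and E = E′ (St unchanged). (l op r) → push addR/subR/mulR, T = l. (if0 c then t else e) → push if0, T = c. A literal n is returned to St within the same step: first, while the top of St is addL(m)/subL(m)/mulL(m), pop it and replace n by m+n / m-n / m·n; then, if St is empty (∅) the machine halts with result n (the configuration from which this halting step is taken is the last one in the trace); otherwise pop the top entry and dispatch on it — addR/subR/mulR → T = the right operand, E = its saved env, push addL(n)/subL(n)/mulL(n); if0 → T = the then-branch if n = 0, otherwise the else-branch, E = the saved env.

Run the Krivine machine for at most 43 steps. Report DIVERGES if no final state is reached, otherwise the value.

step 0: ⟨T=((λp. ((λu. (u + p)) p)) (((λp. p) 6) - 0)); E=∅; St=∅⟩
step 1: ⟨T=(λp. ((λu. (u + p)) p)); E=∅; St=[thunk]⟩
step 2: ⟨T=((λu. (u + p)) p); E={p↦thunk((((λp. p) 6) - 0), ∅)}; St=∅⟩
step 3: ⟨T=(λu. (u + p)); E={p↦thunk((((λp. p) 6) - 0), ∅)}; St=[thunk]⟩
step 4: ⟨T=(u + p); E={u↦thunk(p, {p↦thunk((((λp. p) 6) - 0), ∅)}), p↦thunk((((λp. p) 6) - 0), ∅)}; St=∅⟩
step 5: ⟨T=u; E={u↦thunk(p, {p↦thunk((((λp. p) 6) - 0), ∅)}), p↦thunk((((λp. p) 6) - 0), ∅)}; St=[addR]⟩
step 6: ⟨T=p; E={p↦thunk((((λp. p) 6) - 0), ∅)}; St=[addR]⟩
step 7: ⟨T=(((λp. p) 6) - 0); E=∅; St=[addR]⟩
step 8: ⟨T=((λp. p) 6); E=∅; St=[subR :: addR]⟩
step 9: ⟨T=(λp. p); E=∅; St=[thunk :: subR :: addR]⟩
step 10: ⟨T=p; E={p↦thunk(6, ∅)}; St=[subR :: addR]⟩
step 11: ⟨T=6; E=∅; St=[subR :: addR]⟩
step 12: ⟨T=0; E=∅; St=[subL(6) :: addR]⟩
step 13: ⟨T=p; E={u↦thunk(p, {p↦thunk((((λp. p) 6) - 0), ∅)}), p↦thunk((((λp. p) 6) - 0), ∅)}; St=[addL(6)]⟩
step 14: ⟨T=(((λp. p) 6) - 0); E=∅; St=[addL(6)]⟩
step 15: ⟨T=((λp. p) 6); E=∅; St=[subR :: addL(6)]⟩
step 16: ⟨T=(λp. p); E=∅; St=[thunk :: subR :: addL(6)]⟩
step 17: ⟨T=p; E={p↦thunk(6, ∅)}; St=[subR :: addL(6)]⟩
step 18: ⟨T=6; E=∅; St=[subR :: addL(6)]⟩
step 19: ⟨T=0; E=∅; St=[subL(6) :: addL(6)]⟩
→ final value 12

Answer: 12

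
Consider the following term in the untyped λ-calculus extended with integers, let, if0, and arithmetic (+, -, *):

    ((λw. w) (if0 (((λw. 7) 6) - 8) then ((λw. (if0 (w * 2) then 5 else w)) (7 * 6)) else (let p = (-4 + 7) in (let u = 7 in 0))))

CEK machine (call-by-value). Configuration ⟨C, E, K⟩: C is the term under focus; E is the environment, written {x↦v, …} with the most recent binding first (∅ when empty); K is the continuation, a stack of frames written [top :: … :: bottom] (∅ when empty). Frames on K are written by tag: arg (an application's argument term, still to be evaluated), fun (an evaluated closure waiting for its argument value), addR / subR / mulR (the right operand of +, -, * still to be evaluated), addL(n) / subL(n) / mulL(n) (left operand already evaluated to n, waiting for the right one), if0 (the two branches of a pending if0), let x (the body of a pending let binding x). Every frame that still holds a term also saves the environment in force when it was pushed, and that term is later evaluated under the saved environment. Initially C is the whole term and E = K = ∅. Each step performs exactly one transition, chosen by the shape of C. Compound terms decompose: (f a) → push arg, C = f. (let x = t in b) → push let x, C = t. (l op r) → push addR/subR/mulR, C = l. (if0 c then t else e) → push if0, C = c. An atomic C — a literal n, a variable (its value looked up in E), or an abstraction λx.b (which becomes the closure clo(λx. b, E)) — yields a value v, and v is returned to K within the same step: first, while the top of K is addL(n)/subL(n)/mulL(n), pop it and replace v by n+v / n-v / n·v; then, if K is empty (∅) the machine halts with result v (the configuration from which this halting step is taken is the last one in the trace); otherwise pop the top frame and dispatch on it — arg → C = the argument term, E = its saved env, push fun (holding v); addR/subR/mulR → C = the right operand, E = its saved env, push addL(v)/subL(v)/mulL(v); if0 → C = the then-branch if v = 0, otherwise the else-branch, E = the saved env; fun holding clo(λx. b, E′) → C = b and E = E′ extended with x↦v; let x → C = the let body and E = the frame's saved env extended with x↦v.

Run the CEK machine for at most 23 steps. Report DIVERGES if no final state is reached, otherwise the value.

t=0: [C=((λw. w) (if0 (((λw. 7) 6) - 8) then ((λw. (if0 (w * 2) then 5 else w)) (7 * 6)) else (let p = (-4 + 7) in (let u = 7 in 0)))) | E=∅ | K=∅]
t=1: [C=(λw. w) | E=∅ | K=[arg]]
t=2: [C=(if0 (((λw. 7) 6) - 8) then ((λw. (if0 (w * 2) then 5 else w)) (7 * 6)) else (let p = (-4 + 7) in (let u = 7 in 0))) | E=∅ | K=[fun]]
t=3: [C=(((λw. 7) 6) - 8) | E=∅ | K=[if0 :: fun]]
t=4: [C=((λw. 7) 6) | E=∅ | K=[subR :: if0 :: fun]]
t=5: [C=(λw. 7) | E=∅ | K=[arg :: subR :: if0 :: fun]]
t=6: [C=6 | E=∅ | K=[fun :: subR :: if0 :: fun]]
t=7: [C=7 | E={w↦6} | K=[subR :: if0 :: fun]]
t=8: [C=8 | E=∅ | K=[subL(7) :: if0 :: fun]]
t=9: [C=(let p = (-4 + 7) in (let u = 7 in 0)) | E=∅ | K=[fun]]
t=10: [C=(-4 + 7) | E=∅ | K=[let p :: fun]]
t=11: [C=-4 | E=∅ | K=[addR :: let p :: fun]]
t=12: [C=7 | E=∅ | K=[addL(-4) :: let p :: fun]]
t=13: [C=(let u = 7 in 0) | E={p↦3} | K=[fun]]
t=14: [C=7 | E={p↦3} | K=[let u :: fun]]
t=15: [C=0 | E={u↦7, p↦3} | K=[fun]]
t=16: [C=w | E={w↦0} | K=∅]
→ final value 0

Answer: 0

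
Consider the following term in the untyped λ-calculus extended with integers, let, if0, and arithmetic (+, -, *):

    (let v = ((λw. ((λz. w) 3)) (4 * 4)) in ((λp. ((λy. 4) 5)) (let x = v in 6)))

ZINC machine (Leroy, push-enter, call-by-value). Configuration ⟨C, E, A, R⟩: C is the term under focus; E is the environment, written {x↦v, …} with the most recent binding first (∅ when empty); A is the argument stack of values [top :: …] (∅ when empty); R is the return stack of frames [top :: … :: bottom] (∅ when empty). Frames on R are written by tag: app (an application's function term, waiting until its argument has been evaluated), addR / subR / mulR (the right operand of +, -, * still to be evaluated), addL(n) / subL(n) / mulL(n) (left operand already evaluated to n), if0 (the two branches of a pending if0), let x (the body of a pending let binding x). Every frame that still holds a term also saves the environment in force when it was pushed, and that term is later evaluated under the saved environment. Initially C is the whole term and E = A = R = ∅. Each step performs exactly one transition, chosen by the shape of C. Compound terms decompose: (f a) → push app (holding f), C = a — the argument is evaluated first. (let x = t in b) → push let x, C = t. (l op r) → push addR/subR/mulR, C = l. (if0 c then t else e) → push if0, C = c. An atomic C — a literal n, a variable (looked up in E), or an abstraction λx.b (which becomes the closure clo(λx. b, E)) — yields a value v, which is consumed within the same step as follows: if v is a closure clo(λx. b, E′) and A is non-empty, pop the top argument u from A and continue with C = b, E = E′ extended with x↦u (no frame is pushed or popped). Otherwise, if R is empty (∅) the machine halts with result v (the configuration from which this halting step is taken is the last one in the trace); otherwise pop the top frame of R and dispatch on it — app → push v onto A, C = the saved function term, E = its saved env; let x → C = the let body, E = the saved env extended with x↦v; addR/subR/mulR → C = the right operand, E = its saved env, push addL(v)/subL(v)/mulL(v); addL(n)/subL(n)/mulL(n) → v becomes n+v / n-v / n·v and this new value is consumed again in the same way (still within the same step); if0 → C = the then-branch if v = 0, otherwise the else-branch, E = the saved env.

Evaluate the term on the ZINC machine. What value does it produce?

t=0: <C=(let v = ((λw. ((λz. w) 3)) (4 * 4)) in ((λp. ((λy. 4) 5)) (let x = v in 6))), E=∅, A=∅, R=∅>
t=1: <C=((λw. ((λz. w) 3)) (4 * 4)), E=∅, A=∅, R=[let v]>
t=2: <C=(4 * 4), E=∅, A=∅, R=[app :: let v]>
t=3: <C=4, E=∅, A=∅, R=[mulR :: app :: let v]>
t=4: <C=4, E=∅, A=∅, R=[mulL(4) :: app :: let v]>
t=5: <C=(λw. ((λz. w) 3)), E=∅, A=[16], R=[let v]>
t=6: <C=((λz. w) 3), E={w↦16}, A=∅, R=[let v]>
t=7: <C=3, E={w↦16}, A=∅, R=[app :: let v]>
t=8: <C=(λz. w), E={w↦16}, A=[3], R=[let v]>
t=9: <C=w, E={z↦3, w↦16}, A=∅, R=[let v]>
t=10: <C=((λp. ((λy. 4) 5)) (let x = v in 6)), E={v↦16}, A=∅, R=∅>
t=11: <C=(let x = v in 6), E={v↦16}, A=∅, R=[app]>
t=12: <C=v, E={v↦16}, A=∅, R=[let x :: app]>
t=13: <C=6, E={x↦16, v↦16}, A=∅, R=[app]>
t=14: <C=(λp. ((λy. 4) 5)), E={v↦16}, A=[6], R=∅>
t=15: <C=((λy. 4) 5), E={p↦6, v↦16}, A=∅, R=∅>
t=16: <C=5, E={p↦6, v↦16}, A=∅, R=[app]>
t=17: <C=(λy. 4), E={p↦6, v↦16}, A=[5], R=∅>
t=18: <C=4, E={y↦5, p↦6, v↦16}, A=∅, R=∅>
→ final value 4

Answer: 4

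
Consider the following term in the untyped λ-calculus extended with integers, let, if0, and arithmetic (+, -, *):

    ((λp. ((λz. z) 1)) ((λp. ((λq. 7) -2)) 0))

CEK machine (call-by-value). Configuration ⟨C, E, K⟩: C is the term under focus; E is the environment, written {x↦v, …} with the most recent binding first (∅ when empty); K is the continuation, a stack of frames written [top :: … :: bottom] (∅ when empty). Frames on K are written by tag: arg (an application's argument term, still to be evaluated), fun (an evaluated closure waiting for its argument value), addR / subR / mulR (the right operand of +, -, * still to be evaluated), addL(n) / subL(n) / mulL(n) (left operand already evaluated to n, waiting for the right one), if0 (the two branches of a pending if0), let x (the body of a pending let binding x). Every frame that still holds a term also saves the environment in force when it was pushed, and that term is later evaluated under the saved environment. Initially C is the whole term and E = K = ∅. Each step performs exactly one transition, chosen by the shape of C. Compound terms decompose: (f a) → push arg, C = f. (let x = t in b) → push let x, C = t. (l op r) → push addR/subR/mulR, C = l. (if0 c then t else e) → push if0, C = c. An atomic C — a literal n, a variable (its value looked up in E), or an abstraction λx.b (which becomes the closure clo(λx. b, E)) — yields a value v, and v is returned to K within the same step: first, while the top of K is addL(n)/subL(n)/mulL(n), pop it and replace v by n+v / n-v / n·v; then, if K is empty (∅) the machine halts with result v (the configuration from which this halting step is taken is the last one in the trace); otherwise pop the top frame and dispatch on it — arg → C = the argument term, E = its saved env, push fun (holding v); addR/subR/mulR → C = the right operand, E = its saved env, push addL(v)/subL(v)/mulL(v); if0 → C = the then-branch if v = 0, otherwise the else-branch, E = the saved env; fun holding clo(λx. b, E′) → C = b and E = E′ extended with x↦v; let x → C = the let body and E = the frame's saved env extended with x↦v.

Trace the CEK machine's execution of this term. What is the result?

step 0: [C=((λp. ((λz. z) 1)) ((λp. ((λq. 7) -2)) 0)) | E=∅ | K=∅]
step 1: [C=(λp. ((λz. z) 1)) | E=∅ | K=[arg]]
step 2: [C=((λp. ((λq. 7) -2)) 0) | E=∅ | K=[fun]]
step 3: [C=(λp. ((λq. 7) -2)) | E=∅ | K=[arg :: fun]]
step 4: [C=0 | E=∅ | K=[fun :: fun]]
step 5: [C=((λq. 7) -2) | E={p↦0} | K=[fun]]
step 6: [C=(λq. 7) | E={p↦0} | K=[arg :: fun]]
step 7: [C=-2 | E={p↦0} | K=[fun :: fun]]
step 8: [C=7 | E={q↦-2, p↦0} | K=[fun]]
step 9: [C=((λz. z) 1) | E={p↦7} | K=∅]
step 10: [C=(λz. z) | E={p↦7} | K=[arg]]
step 11: [C=1 | E={p↦7} | K=[fun]]
step 12: [C=z | E={z↦1, p↦7} | K=∅]
→ final value 1

Answer: 1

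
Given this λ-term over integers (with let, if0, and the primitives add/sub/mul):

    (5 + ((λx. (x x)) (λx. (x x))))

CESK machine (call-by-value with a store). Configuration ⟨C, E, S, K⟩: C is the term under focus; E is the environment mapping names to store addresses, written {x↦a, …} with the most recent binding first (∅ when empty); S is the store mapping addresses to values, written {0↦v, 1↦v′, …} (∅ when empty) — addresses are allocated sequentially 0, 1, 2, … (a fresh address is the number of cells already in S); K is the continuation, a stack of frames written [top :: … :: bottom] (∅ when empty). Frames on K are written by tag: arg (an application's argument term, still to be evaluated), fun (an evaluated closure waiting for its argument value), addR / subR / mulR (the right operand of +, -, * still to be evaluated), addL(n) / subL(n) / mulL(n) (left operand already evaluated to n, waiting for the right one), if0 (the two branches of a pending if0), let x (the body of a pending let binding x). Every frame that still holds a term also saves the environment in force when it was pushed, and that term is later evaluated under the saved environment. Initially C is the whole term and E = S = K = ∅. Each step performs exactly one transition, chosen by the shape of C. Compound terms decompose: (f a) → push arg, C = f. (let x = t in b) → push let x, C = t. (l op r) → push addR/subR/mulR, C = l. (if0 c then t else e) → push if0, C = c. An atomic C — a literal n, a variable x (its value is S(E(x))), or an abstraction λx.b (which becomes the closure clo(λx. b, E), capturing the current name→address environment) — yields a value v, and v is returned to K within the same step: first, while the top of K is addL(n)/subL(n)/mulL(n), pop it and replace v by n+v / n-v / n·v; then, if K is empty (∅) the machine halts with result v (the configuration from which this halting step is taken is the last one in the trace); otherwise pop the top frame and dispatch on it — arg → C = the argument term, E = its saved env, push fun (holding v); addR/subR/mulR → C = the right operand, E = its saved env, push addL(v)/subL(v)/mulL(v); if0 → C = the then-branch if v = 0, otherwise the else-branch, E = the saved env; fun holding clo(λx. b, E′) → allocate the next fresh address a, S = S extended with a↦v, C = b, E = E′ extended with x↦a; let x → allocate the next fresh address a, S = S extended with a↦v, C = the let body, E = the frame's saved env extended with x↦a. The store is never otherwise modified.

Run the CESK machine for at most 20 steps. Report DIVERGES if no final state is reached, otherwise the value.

Answer: DIVERGES (no final state within 20 steps)

Machine steps:
0. [C=(5 + ((λx. (x x)) (λx. (x x)))) | E=∅ | S=∅ | K=∅]
1. [C=5 | E=∅ | S=∅ | K=[addR]]
2. [C=((λx. (x x)) (λx. (x x))) | E=∅ | S=∅ | K=[addL(5)]]
3. [C=(λx. (x x)) | E=∅ | S=∅ | K=[arg :: addL(5)]]
4. [C=(λx. (x x)) | E=∅ | S=∅ | K=[fun :: addL(5)]]
5. [C=(x x) | E={x↦0} | S={0↦clo(λx. (x x), ∅)} | K=[addL(5)]]
6. [C=x | E={x↦0} | S={0↦clo(λx. (x x), ∅)} | K=[arg :: addL(5)]]
7. [C=x | E={x↦0} | S={0↦clo(λx. (x x), ∅)} | K=[fun :: addL(5)]]
8. [C=(x x) | E={x↦1} | S={0↦clo(λx. (x x), ∅), 1↦clo(λx. (x x), ∅)} | K=[addL(5)]]
9. [C=x | E={x↦1} | S={0↦clo(λx. (x x), ∅), 1↦clo(λx. (x x), ∅)} | K=[arg :: addL(5)]]
10. [C=x | E={x↦1} | S={0↦clo(λx. (x x), ∅), 1↦clo(λx. (x x), ∅)} | K=[fun :: addL(5)]]
11. [C=(x x) | E={x↦2} | S={0↦clo(λx. (x x), ∅), 1↦clo(λx. (x x), ∅), 2↦clo(λx. (x x), ∅)} | K=[addL(5)]]
12. [C=x | E={x↦2} | S={0↦clo(λx. (x x), ∅), 1↦clo(λx. (x x), ∅), 2↦clo(λx. (x x), ∅)} | K=[arg :: addL(5)]]
13. [C=x | E={x↦2} | S={0↦clo(λx. (x x), ∅), 1↦clo(λx. (x x), ∅), 2↦clo(λx. (x x), ∅)} | K=[fun :: addL(5)]]
14. [C=(x x) | E={x↦3} | S={0↦clo(λx. (x x), ∅), 1↦clo(λx. (x x), ∅), 2↦clo(λx. (x x), ∅), 3↦clo(λx. (x x), ∅)} | K=[addL(5)]]
15. [C=x | E={x↦3} | S={0↦clo(λx. (x x), ∅), 1↦clo(λx. (x x), ∅), 2↦clo(λx. (x x), ∅), 3↦clo(λx. (x x), ∅)} | K=[arg :: addL(5)]]
16. [C=x | E={x↦3} | S={0↦clo(λx. (x x), ∅), 1↦clo(λx. (x x), ∅), 2↦clo(λx. (x x), ∅), 3↦clo(λx. (x x), ∅)} | K=[fun :: addL(5)]]
17. [C=(x x) | E={x↦4} | S={0↦clo(λx. (x x), ∅), 1↦clo(λx. (x x), ∅), 2↦clo(λx. (x x), ∅), 3↦clo(λx. (x x), ∅), 4↦clo(λx. (x x), ∅)} | K=[addL(5)]]
18. [C=x | E={x↦4} | S={0↦clo(λx. (x x), ∅), 1↦clo(λx. (x x), ∅), 2↦clo(λx. (x x), ∅), 3↦clo(λx. (x x), ∅), 4↦clo(λx. (x x), ∅)} | K=[arg :: addL(5)]]
19. [C=x | E={x↦4} | S={0↦clo(λx. (x x), ∅), 1↦clo(λx. (x x), ∅), 2↦clo(λx. (x x), ∅), 3↦clo(λx. (x x), ∅), 4↦clo(λx. (x x), ∅)} | K=[fun :: addL(5)]]
20. [C=(x x) | E={x↦5} | S={0↦clo(λx. (x x), ∅), 1↦clo(λx. (x x), ∅), 2↦clo(λx. (x x), ∅), 3↦clo(λx. (x x), ∅), 4↦clo(λx. (x x), ∅), 5↦clo(λx. (x x), ∅)} | K=[addL(5)]]
→ 20 transitions taken and the configuration is still not final: no result within 20 steps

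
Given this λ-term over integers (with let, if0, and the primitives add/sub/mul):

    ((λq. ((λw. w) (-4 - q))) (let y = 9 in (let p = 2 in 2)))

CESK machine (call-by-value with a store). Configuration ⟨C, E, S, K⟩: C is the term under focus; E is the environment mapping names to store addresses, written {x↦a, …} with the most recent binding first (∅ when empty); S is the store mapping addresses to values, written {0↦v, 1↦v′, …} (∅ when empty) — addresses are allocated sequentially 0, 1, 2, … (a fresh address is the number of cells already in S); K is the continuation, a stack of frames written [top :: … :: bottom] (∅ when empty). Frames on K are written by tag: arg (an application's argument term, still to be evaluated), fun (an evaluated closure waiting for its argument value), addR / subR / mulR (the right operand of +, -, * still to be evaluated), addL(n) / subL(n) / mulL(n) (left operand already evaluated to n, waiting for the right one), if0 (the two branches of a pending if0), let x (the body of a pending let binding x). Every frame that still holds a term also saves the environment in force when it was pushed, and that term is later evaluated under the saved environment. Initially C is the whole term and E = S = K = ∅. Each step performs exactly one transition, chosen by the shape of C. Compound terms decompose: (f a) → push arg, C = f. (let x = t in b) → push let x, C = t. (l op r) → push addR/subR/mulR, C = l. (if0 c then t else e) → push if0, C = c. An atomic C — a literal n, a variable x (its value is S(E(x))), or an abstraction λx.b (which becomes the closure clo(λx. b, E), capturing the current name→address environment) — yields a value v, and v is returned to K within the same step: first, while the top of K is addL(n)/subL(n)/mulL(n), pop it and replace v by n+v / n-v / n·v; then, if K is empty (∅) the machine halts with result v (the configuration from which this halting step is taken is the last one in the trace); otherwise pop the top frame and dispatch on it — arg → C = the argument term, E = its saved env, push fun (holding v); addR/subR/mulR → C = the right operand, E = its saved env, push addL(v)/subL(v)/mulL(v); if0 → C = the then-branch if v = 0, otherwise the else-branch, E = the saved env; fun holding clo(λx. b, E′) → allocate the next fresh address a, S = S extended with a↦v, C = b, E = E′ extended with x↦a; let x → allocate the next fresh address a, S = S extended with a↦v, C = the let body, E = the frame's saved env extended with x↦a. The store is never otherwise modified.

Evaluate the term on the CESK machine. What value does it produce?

Answer: -6

Execution trace:
step 0: ⟨C=((λq. ((λw. w) (-4 - q))) (let y = 9 in (let p = 2 in 2))); E=∅; S=∅; K=∅⟩
step 1: ⟨C=(λq. ((λw. w) (-4 - q))); E=∅; S=∅; K=[arg]⟩
step 2: ⟨C=(let y = 9 in (let p = 2 in 2)); E=∅; S=∅; K=[fun]⟩
step 3: ⟨C=9; E=∅; S=∅; K=[let y :: fun]⟩
step 4: ⟨C=(let p = 2 in 2); E={y↦0}; S={0↦9}; K=[fun]⟩
step 5: ⟨C=2; E={y↦0}; S={0↦9}; K=[let p :: fun]⟩
step 6: ⟨C=2; E={p↦1, y↦0}; S={0↦9, 1↦2}; K=[fun]⟩
step 7: ⟨C=((λw. w) (-4 - q)); E={q↦2}; S={0↦9, 1↦2, 2↦2}; K=∅⟩
step 8: ⟨C=(λw. w); E={q↦2}; S={0↦9, 1↦2, 2↦2}; K=[arg]⟩
step 9: ⟨C=(-4 - q); E={q↦2}; S={0↦9, 1↦2, 2↦2}; K=[fun]⟩
step 10: ⟨C=-4; E={q↦2}; S={0↦9, 1↦2, 2↦2}; K=[subR :: fun]⟩
step 11: ⟨C=q; E={q↦2}; S={0↦9, 1↦2, 2↦2}; K=[subL(-4) :: fun]⟩
step 12: ⟨C=w; E={w↦3, q↦2}; S={0↦9, 1↦2, 2↦2, 3↦-6}; K=∅⟩
→ final value -6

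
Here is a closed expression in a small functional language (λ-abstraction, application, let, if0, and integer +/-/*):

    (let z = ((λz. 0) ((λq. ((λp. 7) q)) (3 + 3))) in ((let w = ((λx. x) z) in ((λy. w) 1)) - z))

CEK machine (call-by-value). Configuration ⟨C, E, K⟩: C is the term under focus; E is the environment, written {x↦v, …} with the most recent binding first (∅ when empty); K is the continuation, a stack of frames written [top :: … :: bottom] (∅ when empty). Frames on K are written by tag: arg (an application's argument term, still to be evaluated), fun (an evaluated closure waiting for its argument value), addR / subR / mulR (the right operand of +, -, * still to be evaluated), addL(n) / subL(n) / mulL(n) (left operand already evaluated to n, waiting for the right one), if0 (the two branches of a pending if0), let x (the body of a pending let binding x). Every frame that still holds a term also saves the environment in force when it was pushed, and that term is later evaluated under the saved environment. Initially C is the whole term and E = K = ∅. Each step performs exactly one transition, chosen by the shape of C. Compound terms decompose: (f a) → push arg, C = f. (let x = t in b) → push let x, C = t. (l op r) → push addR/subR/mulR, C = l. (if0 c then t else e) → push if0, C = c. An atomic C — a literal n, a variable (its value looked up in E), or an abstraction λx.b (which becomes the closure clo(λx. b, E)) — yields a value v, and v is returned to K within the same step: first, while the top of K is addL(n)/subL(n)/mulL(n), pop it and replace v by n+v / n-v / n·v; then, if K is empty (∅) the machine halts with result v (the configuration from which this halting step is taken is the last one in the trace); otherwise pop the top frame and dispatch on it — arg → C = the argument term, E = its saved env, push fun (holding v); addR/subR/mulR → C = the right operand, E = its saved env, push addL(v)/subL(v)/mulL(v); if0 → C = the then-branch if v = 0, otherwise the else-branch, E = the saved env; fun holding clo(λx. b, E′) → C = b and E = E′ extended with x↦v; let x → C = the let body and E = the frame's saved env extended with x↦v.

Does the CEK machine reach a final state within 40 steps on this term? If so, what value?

Answer: 0

Execution trace:
0. ⟨C=(let z = ((λz. 0) ((λq. ((λp. 7) q)) (3 + 3))) in ((let w = ((λx. x) z) in ((λy. w) 1)) - z)); E=∅; K=∅⟩
1. ⟨C=((λz. 0) ((λq. ((λp. 7) q)) (3 + 3))); E=∅; K=[let z]⟩
2. ⟨C=(λz. 0); E=∅; K=[arg :: let z]⟩
3. ⟨C=((λq. ((λp. 7) q)) (3 + 3)); E=∅; K=[fun :: let z]⟩
4. ⟨C=(λq. ((λp. 7) q)); E=∅; K=[arg :: fun :: let z]⟩
5. ⟨C=(3 + 3); E=∅; K=[fun :: fun :: let z]⟩
6. ⟨C=3; E=∅; K=[addR :: fun :: fun :: let z]⟩
7. ⟨C=3; E=∅; K=[addL(3) :: fun :: fun :: let z]⟩
8. ⟨C=((λp. 7) q); E={q↦6}; K=[fun :: let z]⟩
9. ⟨C=(λp. 7); E={q↦6}; K=[arg :: fun :: let z]⟩
10. ⟨C=q; E={q↦6}; K=[fun :: fun :: let z]⟩
11. ⟨C=7; E={p↦6, q↦6}; K=[fun :: let z]⟩
12. ⟨C=0; E={z↦7}; K=[let z]⟩
13. ⟨C=((let w = ((λx. x) z) in ((λy. w) 1)) - z); E={z↦0}; K=∅⟩
14. ⟨C=(let w = ((λx. x) z) in ((λy. w) 1)); E={z↦0}; K=[subR]⟩
15. ⟨C=((λx. x) z); E={z↦0}; K=[let w :: subR]⟩
16. ⟨C=(λx. x); E={z↦0}; K=[arg :: let w :: subR]⟩
17. ⟨C=z; E={z↦0}; K=[fun :: let w :: subR]⟩
18. ⟨C=x; E={x↦0, z↦0}; K=[let w :: subR]⟩
19. ⟨C=((λy. w) 1); E={w↦0, z↦0}; K=[subR]⟩
20. ⟨C=(λy. w); E={w↦0, z↦0}; K=[arg :: subR]⟩
21. ⟨C=1; E={w↦0, z↦0}; K=[fun :: subR]⟩
22. ⟨C=w; E={y↦1, w↦0, z↦0}; K=[subR]⟩
23. ⟨C=z; E={z↦0}; K=[subL(0)]⟩
→ final value 0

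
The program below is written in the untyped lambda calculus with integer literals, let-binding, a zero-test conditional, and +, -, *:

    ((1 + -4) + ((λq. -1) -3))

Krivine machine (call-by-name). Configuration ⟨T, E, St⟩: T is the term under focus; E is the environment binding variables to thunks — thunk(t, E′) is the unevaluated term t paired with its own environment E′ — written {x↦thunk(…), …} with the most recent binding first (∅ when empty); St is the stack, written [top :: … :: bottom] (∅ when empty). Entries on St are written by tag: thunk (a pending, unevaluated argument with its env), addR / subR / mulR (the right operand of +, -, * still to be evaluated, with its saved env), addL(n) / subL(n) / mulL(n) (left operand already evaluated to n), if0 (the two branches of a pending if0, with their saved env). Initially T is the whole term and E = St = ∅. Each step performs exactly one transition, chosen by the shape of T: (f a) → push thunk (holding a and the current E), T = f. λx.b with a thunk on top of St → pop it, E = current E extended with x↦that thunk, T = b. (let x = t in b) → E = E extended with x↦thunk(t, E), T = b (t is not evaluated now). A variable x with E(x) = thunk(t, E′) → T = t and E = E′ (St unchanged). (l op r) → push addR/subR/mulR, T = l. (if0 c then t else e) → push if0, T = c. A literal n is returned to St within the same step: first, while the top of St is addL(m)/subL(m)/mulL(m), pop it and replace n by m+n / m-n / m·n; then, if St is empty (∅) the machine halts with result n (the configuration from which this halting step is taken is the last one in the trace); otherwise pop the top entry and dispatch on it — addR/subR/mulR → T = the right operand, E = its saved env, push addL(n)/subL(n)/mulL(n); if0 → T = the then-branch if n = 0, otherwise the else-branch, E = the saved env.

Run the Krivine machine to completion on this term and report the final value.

Answer: -4

Machine steps:
0. [T=((1 + -4) + ((λq. -1) -3)) | E=∅ | St=∅]
1. [T=(1 + -4) | E=∅ | St=[addR]]
2. [T=1 | E=∅ | St=[addR :: addR]]
3. [T=-4 | E=∅ | St=[addL(1) :: addR]]
4. [T=((λq. -1) -3) | E=∅ | St=[addL(-3)]]
5. [T=(λq. -1) | E=∅ | St=[thunk :: addL(-3)]]
6. [T=-1 | E={q↦thunk(-3, ∅)} | St=[addL(-3)]]
→ final value -4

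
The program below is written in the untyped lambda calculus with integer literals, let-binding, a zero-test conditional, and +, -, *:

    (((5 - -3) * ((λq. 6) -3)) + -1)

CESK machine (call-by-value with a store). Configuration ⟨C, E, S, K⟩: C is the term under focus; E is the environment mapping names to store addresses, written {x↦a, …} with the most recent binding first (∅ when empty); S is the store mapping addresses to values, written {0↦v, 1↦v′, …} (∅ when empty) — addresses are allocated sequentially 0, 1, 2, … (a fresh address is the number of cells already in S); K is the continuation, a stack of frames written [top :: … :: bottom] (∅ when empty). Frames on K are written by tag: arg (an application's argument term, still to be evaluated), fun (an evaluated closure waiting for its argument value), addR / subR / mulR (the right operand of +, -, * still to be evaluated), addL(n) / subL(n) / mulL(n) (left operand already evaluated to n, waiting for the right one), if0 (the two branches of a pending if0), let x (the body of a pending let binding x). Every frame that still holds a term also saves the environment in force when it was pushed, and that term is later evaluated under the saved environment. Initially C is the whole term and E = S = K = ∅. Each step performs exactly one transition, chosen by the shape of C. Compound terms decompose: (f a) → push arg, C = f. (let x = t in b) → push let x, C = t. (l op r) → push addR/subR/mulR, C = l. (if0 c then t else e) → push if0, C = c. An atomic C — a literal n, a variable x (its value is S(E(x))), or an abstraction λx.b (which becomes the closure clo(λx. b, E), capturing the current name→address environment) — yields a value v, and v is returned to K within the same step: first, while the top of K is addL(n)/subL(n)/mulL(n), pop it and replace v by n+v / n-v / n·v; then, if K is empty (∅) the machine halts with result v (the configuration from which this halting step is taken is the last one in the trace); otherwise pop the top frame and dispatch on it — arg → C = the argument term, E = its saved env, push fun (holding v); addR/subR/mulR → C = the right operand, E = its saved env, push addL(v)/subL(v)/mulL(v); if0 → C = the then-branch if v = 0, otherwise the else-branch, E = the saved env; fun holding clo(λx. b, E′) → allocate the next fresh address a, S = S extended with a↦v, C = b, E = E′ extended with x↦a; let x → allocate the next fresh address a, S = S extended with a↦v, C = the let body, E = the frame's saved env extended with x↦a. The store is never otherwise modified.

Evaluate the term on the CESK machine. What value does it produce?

Answer: 47

Machine steps:
step 0: ⟨C=(((5 - -3) * ((λq. 6) -3)) + -1); E=∅; S=∅; K=∅⟩
step 1: ⟨C=((5 - -3) * ((λq. 6) -3)); E=∅; S=∅; K=[addR]⟩
step 2: ⟨C=(5 - -3); E=∅; S=∅; K=[mulR :: addR]⟩
step 3: ⟨C=5; E=∅; S=∅; K=[subR :: mulR :: addR]⟩
step 4: ⟨C=-3; E=∅; S=∅; K=[subL(5) :: mulR :: addR]⟩
step 5: ⟨C=((λq. 6) -3); E=∅; S=∅; K=[mulL(8) :: addR]⟩
step 6: ⟨C=(λq. 6); E=∅; S=∅; K=[arg :: mulL(8) :: addR]⟩
step 7: ⟨C=-3; E=∅; S=∅; K=[fun :: mulL(8) :: addR]⟩
step 8: ⟨C=6; E={q↦0}; S={0↦-3}; K=[mulL(8) :: addR]⟩
step 9: ⟨C=-1; E=∅; S={0↦-3}; K=[addL(48)]⟩
→ final value 47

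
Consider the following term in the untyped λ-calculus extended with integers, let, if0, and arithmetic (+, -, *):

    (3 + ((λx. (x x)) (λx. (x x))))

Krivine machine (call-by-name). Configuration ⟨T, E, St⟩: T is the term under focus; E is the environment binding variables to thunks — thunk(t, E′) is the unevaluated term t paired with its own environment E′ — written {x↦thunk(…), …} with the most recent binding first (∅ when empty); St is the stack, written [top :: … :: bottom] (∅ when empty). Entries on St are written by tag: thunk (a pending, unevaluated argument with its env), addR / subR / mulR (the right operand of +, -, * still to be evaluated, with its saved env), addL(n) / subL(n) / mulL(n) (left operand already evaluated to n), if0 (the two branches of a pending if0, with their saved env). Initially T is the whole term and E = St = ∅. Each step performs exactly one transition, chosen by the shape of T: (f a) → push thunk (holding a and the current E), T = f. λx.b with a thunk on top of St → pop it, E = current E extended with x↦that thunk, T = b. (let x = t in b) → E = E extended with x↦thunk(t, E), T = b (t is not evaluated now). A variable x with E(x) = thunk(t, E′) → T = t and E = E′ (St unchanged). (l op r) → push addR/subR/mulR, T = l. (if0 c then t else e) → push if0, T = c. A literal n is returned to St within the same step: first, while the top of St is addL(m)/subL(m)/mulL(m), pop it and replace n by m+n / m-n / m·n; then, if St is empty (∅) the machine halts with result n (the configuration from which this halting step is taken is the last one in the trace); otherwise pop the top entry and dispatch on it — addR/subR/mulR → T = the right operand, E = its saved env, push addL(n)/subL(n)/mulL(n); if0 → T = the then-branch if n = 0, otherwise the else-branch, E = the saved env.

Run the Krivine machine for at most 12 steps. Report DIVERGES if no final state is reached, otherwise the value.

Answer: DIVERGES (no final state within 12 steps)

Execution trace:
0. ⟨T=(3 + ((λx. (x x)) (λx. (x x)))); E=∅; St=∅⟩
1. ⟨T=3; E=∅; St=[addR]⟩
2. ⟨T=((λx. (x x)) (λx. (x x))); E=∅; St=[addL(3)]⟩
3. ⟨T=(λx. (x x)); E=∅; St=[thunk :: addL(3)]⟩
4. ⟨T=(x x); E={x↦thunk((λx. (x x)), ∅)}; St=[addL(3)]⟩
5. ⟨T=x; E={x↦thunk((λx. (x x)), ∅)}; St=[thunk :: addL(3)]⟩
6. ⟨T=(λx. (x x)); E=∅; St=[thunk :: addL(3)]⟩
7. ⟨T=(x x); E={x↦thunk(x, {x↦thunk((λx. (x x)), ∅)})}; St=[addL(3)]⟩
8. ⟨T=x; E={x↦thunk(x, {x↦thunk((λx. (x x)), ∅)})}; St=[thunk :: addL(3)]⟩
9. ⟨T=x; E={x↦thunk((λx. (x x)), ∅)}; St=[thunk :: addL(3)]⟩
10. ⟨T=(λx. (x x)); E=∅; St=[thunk :: addL(3)]⟩
11. ⟨T=(x x); E={x↦thunk(x, {x↦thunk(x, {x↦thunk((λx. (x x)), ∅)})})}; St=[addL(3)]⟩
12. ⟨T=x; E={x↦thunk(x, {x↦thunk(x, {x↦thunk((λx. (x x)), ∅)})})}; St=[thunk :: addL(3)]⟩
→ 12 transitions taken and the configuration is still not final: no result within 12 steps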